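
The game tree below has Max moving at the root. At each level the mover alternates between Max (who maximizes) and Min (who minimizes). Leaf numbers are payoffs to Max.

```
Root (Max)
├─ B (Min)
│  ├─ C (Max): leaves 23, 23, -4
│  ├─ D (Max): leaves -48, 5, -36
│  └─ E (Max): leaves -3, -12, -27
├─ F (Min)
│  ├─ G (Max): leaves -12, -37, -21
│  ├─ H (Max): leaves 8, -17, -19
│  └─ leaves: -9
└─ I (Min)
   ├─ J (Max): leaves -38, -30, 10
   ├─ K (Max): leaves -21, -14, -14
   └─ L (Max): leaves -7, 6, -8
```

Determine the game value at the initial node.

-3

C (Max): max(23, 23, -4) = 23
D (Max): max(-48, 5, -36) = 5
E (Max): max(-3, -12, -27) = -3
B (Min): min(23, 5, -3) = -3
G (Max): max(-12, -37, -21) = -12
H (Max): max(8, -17, -19) = 8
F (Min): min(-12, 8, -9) = -12
J (Max): max(-38, -30, 10) = 10
K (Max): max(-21, -14, -14) = -14
L (Max): max(-7, 6, -8) = 6
I (Min): min(10, -14, 6) = -14
Root (Max): max(-3, -12, -14) = -3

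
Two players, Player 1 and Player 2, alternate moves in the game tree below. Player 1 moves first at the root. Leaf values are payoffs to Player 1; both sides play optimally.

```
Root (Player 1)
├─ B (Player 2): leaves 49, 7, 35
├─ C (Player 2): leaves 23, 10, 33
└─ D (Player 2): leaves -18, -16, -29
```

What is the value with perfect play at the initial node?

B (Player 2): min(49, 7, 35) = 7
C (Player 2): min(23, 10, 33) = 10
D (Player 2): min(-18, -16, -29) = -29
Root (Player 1): max(7, 10, -29) = 10

10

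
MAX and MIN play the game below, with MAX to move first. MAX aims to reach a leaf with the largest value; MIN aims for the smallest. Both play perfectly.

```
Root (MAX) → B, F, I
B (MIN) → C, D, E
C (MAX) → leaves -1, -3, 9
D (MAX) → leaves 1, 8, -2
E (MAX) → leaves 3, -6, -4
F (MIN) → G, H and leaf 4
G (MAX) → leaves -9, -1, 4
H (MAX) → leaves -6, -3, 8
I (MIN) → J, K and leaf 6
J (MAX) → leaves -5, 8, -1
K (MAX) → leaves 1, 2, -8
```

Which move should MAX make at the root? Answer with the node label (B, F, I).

F

C (MAX): max(-1, -3, 9) = 9
D (MAX): max(1, 8, -2) = 8
E (MAX): max(3, -6, -4) = 3
B (MIN): min(9, 8, 3) = 3
G (MAX): max(-9, -1, 4) = 4
H (MAX): max(-6, -3, 8) = 8
F (MIN): min(4, 8, 4) = 4
J (MAX): max(-5, 8, -1) = 8
K (MAX): max(1, 2, -8) = 2
I (MIN): min(8, 2, 6) = 2
Root (MAX): max(3, 4, 2) = 4
MAX picks the child with the highest value: F (value 4).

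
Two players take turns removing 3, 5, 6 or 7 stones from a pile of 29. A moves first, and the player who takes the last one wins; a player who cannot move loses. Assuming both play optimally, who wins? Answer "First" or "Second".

Compute winning (W) and losing (L) positions by backward induction:
i:   0  1  2  3  4  5  6  7  8  9 10 11 12 13 14 15 16 17 18 19 20 21 22 23 24 25 26 27 28 29
     L  L  L  W  W  W  W  W  W  W  L  L  L  W  W  W  W  W  W  W  L  L  L  W  W  W  W  W  W  W
Position 29 is W, so the first player wins.

First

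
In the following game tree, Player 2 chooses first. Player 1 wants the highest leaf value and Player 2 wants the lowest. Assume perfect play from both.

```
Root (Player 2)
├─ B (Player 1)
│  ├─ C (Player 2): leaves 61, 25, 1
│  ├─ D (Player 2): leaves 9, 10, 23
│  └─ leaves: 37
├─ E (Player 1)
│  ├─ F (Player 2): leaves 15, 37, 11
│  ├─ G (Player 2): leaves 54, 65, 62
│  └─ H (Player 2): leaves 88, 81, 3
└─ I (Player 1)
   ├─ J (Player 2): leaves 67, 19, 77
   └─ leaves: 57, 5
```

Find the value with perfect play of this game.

C (Player 2): min(61, 25, 1) = 1
D (Player 2): min(9, 10, 23) = 9
B (Player 1): max(1, 9, 37) = 37
F (Player 2): min(15, 37, 11) = 11
G (Player 2): min(54, 65, 62) = 54
H (Player 2): min(88, 81, 3) = 3
E (Player 1): max(11, 54, 3) = 54
J (Player 2): min(67, 19, 77) = 19
I (Player 1): max(19, 57, 5) = 57
Root (Player 2): min(37, 54, 57) = 37

37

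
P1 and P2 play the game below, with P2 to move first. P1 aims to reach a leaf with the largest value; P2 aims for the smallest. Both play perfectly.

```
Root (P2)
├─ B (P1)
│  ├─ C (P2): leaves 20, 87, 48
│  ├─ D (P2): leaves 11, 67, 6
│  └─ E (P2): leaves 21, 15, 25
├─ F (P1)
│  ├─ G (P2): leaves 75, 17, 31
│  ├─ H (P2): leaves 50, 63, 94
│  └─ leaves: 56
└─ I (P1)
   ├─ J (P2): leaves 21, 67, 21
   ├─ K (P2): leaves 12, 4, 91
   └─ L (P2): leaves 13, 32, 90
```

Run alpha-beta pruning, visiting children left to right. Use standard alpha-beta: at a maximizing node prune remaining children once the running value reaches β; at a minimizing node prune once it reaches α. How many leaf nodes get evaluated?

C [α=-∞,β=+∞]: v=20
D [α=20,β=+∞]: v=11 after child 1 ≤ α → α-cutoff, skip 2
E [α=20,β=+∞]: v=15 after child 2 ≤ α → α-cutoff, skip 1
B [α=-∞,β=+∞]: v=20
G [α=-∞,β=20]: v=17
H [α=17,β=20]: v=50
F [α=-∞,β=20]: v=50 after child 2 ≥ β → β-cutoff, skip 1
J [α=-∞,β=20]: v=21
I [α=-∞,β=20]: v=21 after child 1 ≥ β → β-cutoff, skip 2
Root [α=-∞,β=+∞]: v=20
Leaves evaluated: 15 of 25.

15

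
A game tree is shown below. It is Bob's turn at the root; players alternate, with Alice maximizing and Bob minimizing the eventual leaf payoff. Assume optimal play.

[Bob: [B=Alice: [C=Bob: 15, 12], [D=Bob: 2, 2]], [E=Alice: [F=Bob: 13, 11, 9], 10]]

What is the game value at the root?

C (Bob): min(15, 12) = 12
D (Bob): min(2, 2) = 2
B (Alice): max(12, 2) = 12
F (Bob): min(13, 11, 9) = 9
E (Alice): max(9, 10) = 10
Root (Bob): min(12, 10) = 10

10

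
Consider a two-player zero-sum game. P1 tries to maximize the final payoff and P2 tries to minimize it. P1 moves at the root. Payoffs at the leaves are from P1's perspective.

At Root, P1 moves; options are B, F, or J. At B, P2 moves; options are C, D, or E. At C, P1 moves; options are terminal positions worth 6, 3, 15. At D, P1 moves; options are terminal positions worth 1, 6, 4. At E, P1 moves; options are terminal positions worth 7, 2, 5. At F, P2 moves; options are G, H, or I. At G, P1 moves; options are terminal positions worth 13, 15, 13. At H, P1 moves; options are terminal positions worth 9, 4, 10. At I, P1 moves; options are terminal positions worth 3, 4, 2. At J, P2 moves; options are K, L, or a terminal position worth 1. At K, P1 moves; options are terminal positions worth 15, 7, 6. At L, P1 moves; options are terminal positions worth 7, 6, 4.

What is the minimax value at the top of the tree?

6

C (P1): max(6, 3, 15) = 15
D (P1): max(1, 6, 4) = 6
E (P1): max(7, 2, 5) = 7
B (P2): min(15, 6, 7) = 6
G (P1): max(13, 15, 13) = 15
H (P1): max(9, 4, 10) = 10
I (P1): max(3, 4, 2) = 4
F (P2): min(15, 10, 4) = 4
K (P1): max(15, 7, 6) = 15
L (P1): max(7, 6, 4) = 7
J (P2): min(15, 7, 1) = 1
Root (P1): max(6, 4, 1) = 6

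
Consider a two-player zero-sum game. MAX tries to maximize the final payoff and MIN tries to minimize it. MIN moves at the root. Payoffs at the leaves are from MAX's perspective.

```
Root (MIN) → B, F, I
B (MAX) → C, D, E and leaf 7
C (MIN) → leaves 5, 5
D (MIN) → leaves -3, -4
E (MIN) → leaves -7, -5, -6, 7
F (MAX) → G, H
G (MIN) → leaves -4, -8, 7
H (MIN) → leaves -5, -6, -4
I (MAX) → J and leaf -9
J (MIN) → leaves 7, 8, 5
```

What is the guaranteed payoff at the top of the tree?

C (MIN): min(5, 5) = 5
D (MIN): min(-3, -4) = -4
E (MIN): min(-7, -5, -6, 7) = -7
B (MAX): max(5, -4, -7, 7) = 7
G (MIN): min(-4, -8, 7) = -8
H (MIN): min(-5, -6, -4) = -6
F (MAX): max(-8, -6) = -6
J (MIN): min(7, 8, 5) = 5
I (MAX): max(5, -9) = 5
Root (MIN): min(7, -6, 5) = -6

-6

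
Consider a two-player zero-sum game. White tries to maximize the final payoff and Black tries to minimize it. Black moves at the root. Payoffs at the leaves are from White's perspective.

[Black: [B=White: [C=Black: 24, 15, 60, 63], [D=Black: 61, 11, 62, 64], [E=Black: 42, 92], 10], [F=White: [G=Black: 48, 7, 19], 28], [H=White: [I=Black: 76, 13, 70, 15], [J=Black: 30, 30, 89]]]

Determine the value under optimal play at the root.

C (Black): min(24, 15, 60, 63) = 15
D (Black): min(61, 11, 62, 64) = 11
E (Black): min(42, 92) = 42
B (White): max(15, 11, 42, 10) = 42
G (Black): min(48, 7, 19) = 7
F (White): max(7, 28) = 28
I (Black): min(76, 13, 70, 15) = 13
J (Black): min(30, 30, 89) = 30
H (White): max(13, 30) = 30
Root (Black): min(42, 28, 30) = 28

28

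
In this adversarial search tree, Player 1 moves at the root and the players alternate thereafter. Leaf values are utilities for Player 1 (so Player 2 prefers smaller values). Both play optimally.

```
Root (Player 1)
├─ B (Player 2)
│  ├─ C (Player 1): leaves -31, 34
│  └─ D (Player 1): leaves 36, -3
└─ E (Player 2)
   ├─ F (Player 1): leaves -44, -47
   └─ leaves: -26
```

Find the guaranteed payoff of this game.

34

C (Player 1): max(-31, 34) = 34
D (Player 1): max(36, -3) = 36
B (Player 2): min(34, 36) = 34
F (Player 1): max(-44, -47) = -44
E (Player 2): min(-44, -26) = -44
Root (Player 1): max(34, -44) = 34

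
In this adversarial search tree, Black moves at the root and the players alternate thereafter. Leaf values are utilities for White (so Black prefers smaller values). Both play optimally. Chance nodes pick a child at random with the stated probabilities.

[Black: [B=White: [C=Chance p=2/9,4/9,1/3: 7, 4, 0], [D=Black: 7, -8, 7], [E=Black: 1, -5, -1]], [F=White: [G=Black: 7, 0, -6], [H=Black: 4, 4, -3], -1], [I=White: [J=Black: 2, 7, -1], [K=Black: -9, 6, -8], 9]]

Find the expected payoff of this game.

C (Chance): 2/9·7 + 4/9·4 + 1/3·0 = 3.33
D (Black): min(7, -8, 7) = -8
E (Black): min(1, -5, -1) = -5
B (White): max(3.33, -8, -5) = 3.33
G (Black): min(7, 0, -6) = -6
H (Black): min(4, 4, -3) = -3
F (White): max(-6, -3, -1) = -1
J (Black): min(2, 7, -1) = -1
K (Black): min(-9, 6, -8) = -9
I (White): max(-1, -9, 9) = 9
Root (Black): min(3.33, -1, 9) = -1

-1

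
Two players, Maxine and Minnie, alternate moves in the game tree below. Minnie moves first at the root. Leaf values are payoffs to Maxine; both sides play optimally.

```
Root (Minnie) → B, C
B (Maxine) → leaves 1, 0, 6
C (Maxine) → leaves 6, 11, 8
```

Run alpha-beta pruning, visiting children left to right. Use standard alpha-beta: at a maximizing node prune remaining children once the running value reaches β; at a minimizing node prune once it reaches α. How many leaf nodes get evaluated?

4

B [α=-∞,β=+∞]: v=6
C [α=-∞,β=6]: v=6 after child 1 ≥ β → β-cutoff, skip 2
Root [α=-∞,β=+∞]: v=6
Leaves evaluated: 4 of 6.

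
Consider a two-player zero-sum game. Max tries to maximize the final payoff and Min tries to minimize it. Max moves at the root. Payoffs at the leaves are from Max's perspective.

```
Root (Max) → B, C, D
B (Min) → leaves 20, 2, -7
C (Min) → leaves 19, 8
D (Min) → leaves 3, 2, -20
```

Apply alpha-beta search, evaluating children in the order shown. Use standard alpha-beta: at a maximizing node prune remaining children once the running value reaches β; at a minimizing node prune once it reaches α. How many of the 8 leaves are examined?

B [α=-∞,β=+∞]: v=-7
C [α=-7,β=+∞]: v=8
D [α=8,β=+∞]: v=3 after child 1 ≤ α → α-cutoff, skip 2
Root [α=-∞,β=+∞]: v=8
Leaves evaluated: 6 of 8.

6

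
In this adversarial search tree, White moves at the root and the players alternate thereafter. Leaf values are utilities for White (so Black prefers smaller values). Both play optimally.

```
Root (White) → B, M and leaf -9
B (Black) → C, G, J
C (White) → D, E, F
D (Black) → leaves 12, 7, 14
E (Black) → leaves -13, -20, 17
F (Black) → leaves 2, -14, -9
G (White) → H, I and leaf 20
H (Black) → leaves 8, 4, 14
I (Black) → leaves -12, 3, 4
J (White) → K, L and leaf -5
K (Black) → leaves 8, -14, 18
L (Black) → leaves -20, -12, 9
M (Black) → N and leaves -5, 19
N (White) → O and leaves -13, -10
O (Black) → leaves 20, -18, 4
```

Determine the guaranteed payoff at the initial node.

-5

D (Black): min(12, 7, 14) = 7
E (Black): min(-13, -20, 17) = -20
F (Black): min(2, -14, -9) = -14
C (White): max(7, -20, -14) = 7
H (Black): min(8, 4, 14) = 4
I (Black): min(-12, 3, 4) = -12
G (White): max(4, -12, 20) = 20
K (Black): min(8, -14, 18) = -14
L (Black): min(-20, -12, 9) = -20
J (White): max(-14, -20, -5) = -5
B (Black): min(7, 20, -5) = -5
O (Black): min(20, -18, 4) = -18
N (White): max(-18, -13, -10) = -10
M (Black): min(-10, -5, 19) = -10
Root (White): max(-5, -10, -9) = -5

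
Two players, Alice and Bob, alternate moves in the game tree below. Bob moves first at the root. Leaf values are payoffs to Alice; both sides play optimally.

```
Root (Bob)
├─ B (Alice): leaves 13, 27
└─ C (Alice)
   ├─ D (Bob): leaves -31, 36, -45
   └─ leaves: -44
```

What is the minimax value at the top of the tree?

-44

B (Alice): max(13, 27) = 27
D (Bob): min(-31, 36, -45) = -45
C (Alice): max(-45, -44) = -44
Root (Bob): min(27, -44) = -44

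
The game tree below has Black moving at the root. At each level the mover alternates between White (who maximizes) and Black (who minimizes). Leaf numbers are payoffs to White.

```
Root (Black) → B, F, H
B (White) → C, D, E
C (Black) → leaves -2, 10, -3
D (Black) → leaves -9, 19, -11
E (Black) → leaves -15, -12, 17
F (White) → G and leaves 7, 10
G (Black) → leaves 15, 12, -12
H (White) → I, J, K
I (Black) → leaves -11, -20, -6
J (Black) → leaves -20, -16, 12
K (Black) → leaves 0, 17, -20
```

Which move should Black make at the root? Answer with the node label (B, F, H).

H

C (Black): min(-2, 10, -3) = -3
D (Black): min(-9, 19, -11) = -11
E (Black): min(-15, -12, 17) = -15
B (White): max(-3, -11, -15) = -3
G (Black): min(15, 12, -12) = -12
F (White): max(-12, 7, 10) = 10
I (Black): min(-11, -20, -6) = -20
J (Black): min(-20, -16, 12) = -20
K (Black): min(0, 17, -20) = -20
H (White): max(-20, -20, -20) = -20
Root (Black): min(-3, 10, -20) = -20
Black picks the child with the lowest value: H (value -20).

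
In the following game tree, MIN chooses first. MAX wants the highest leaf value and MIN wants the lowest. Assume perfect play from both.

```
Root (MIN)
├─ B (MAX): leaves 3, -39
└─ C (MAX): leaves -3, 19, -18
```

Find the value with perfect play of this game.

3

B (MAX): max(3, -39) = 3
C (MAX): max(-3, 19, -18) = 19
Root (MIN): min(3, 19) = 3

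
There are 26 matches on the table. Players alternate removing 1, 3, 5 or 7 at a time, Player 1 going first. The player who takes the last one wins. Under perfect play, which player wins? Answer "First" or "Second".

Second

W/L table (W = player to move can force a win):
i:   0  1  2  3  4  5  6  7  8  9 10 11 12 13 14 15 16 17 18 19 20 21 22 23 24 25 26
     L  W  L  W  L  W  L  W  L  W  L  W  L  W  L  W  L  W  L  W  L  W  L  W  L  W  L
Position 26 is L, so the second player wins.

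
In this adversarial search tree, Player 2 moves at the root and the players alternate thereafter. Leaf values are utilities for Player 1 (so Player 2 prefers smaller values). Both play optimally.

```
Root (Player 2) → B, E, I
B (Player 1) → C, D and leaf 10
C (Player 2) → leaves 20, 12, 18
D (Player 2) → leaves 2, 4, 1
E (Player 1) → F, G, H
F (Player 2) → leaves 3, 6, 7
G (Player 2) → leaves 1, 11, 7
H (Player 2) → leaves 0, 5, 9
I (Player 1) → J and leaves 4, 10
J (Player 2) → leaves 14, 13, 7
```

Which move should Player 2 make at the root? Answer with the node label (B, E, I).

E

C (Player 2): min(20, 12, 18) = 12
D (Player 2): min(2, 4, 1) = 1
B (Player 1): max(12, 1, 10) = 12
F (Player 2): min(3, 6, 7) = 3
G (Player 2): min(1, 11, 7) = 1
H (Player 2): min(0, 5, 9) = 0
E (Player 1): max(3, 1, 0) = 3
J (Player 2): min(14, 13, 7) = 7
I (Player 1): max(7, 4, 10) = 10
Root (Player 2): min(12, 3, 10) = 3
Player 2 picks the child with the lowest value: E (value 3).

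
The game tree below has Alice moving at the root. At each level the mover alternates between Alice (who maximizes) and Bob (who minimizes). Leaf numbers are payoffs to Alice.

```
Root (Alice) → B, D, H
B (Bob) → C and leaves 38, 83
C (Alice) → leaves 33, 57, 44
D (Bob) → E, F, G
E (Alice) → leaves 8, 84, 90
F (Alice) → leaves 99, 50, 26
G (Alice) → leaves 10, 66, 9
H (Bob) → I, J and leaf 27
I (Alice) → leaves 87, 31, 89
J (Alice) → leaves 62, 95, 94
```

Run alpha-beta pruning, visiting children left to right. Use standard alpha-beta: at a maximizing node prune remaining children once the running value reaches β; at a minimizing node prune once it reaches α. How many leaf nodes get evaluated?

C [α=-∞,β=+∞]: v=57
B [α=-∞,β=+∞]: v=38
E [α=38,β=+∞]: v=90
F [α=38,β=90]: v=99 after child 1 ≥ β → β-cutoff, skip 2
G [α=38,β=90]: v=66
D [α=38,β=+∞]: v=66
I [α=66,β=+∞]: v=89
J [α=66,β=89]: v=95 after child 2 ≥ β → β-cutoff, skip 1
H [α=66,β=+∞]: v=27
Root [α=-∞,β=+∞]: v=66
Leaves evaluated: 18 of 21.

18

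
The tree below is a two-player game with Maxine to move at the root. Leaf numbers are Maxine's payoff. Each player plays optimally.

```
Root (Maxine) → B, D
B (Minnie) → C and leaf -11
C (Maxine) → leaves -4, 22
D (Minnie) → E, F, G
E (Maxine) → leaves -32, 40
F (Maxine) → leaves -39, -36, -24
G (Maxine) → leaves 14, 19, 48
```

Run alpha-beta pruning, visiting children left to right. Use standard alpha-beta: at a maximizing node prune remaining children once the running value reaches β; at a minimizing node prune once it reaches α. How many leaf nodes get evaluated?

C [α=-∞,β=+∞]: v=22
B [α=-∞,β=+∞]: v=-11
E [α=-11,β=+∞]: v=40
F [α=-11,β=40]: v=-24
D [α=-11,β=+∞]: v=-24 after child 2 ≤ α → α-cutoff, skip 1
Root [α=-∞,β=+∞]: v=-11
Leaves evaluated: 8 of 11.

8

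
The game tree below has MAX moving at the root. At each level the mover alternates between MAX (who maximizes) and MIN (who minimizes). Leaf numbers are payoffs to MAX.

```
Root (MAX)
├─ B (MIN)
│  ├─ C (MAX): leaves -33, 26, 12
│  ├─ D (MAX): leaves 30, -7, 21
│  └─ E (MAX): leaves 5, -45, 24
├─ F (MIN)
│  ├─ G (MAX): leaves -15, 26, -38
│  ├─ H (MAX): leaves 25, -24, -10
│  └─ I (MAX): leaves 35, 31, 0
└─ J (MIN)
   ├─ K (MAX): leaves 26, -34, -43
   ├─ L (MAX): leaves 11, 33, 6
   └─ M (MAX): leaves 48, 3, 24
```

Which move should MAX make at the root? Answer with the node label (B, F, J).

J

C (MAX): max(-33, 26, 12) = 26
D (MAX): max(30, -7, 21) = 30
E (MAX): max(5, -45, 24) = 24
B (MIN): min(26, 30, 24) = 24
G (MAX): max(-15, 26, -38) = 26
H (MAX): max(25, -24, -10) = 25
I (MAX): max(35, 31, 0) = 35
F (MIN): min(26, 25, 35) = 25
K (MAX): max(26, -34, -43) = 26
L (MAX): max(11, 33, 6) = 33
M (MAX): max(48, 3, 24) = 48
J (MIN): min(26, 33, 48) = 26
Root (MAX): max(24, 25, 26) = 26
MAX picks the child with the highest value: J (value 26).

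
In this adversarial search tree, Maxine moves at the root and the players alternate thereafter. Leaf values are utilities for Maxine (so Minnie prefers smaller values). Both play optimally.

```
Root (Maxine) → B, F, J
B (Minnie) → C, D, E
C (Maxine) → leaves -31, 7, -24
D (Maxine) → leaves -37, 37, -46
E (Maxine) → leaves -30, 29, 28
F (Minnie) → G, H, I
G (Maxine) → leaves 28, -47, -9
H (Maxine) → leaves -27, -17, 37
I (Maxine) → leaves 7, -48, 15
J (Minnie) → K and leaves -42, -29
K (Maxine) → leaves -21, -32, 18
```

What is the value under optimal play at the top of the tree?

15

C (Maxine): max(-31, 7, -24) = 7
D (Maxine): max(-37, 37, -46) = 37
E (Maxine): max(-30, 29, 28) = 29
B (Minnie): min(7, 37, 29) = 7
G (Maxine): max(28, -47, -9) = 28
H (Maxine): max(-27, -17, 37) = 37
I (Maxine): max(7, -48, 15) = 15
F (Minnie): min(28, 37, 15) = 15
K (Maxine): max(-21, -32, 18) = 18
J (Minnie): min(18, -42, -29) = -42
Root (Maxine): max(7, 15, -42) = 15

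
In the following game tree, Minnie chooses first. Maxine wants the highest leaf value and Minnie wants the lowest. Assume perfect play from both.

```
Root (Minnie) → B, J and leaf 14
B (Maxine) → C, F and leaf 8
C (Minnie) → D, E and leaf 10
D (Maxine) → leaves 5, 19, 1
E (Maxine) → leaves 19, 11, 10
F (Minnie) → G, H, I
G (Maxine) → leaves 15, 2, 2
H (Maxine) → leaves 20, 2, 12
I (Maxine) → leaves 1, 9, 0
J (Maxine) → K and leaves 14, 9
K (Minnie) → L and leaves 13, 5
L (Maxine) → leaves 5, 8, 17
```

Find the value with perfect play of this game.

10

D (Maxine): max(5, 19, 1) = 19
E (Maxine): max(19, 11, 10) = 19
C (Minnie): min(19, 19, 10) = 10
G (Maxine): max(15, 2, 2) = 15
H (Maxine): max(20, 2, 12) = 20
I (Maxine): max(1, 9, 0) = 9
F (Minnie): min(15, 20, 9) = 9
B (Maxine): max(10, 9, 8) = 10
L (Maxine): max(5, 8, 17) = 17
K (Minnie): min(17, 13, 5) = 5
J (Maxine): max(5, 14, 9) = 14
Root (Minnie): min(10, 14, 14) = 10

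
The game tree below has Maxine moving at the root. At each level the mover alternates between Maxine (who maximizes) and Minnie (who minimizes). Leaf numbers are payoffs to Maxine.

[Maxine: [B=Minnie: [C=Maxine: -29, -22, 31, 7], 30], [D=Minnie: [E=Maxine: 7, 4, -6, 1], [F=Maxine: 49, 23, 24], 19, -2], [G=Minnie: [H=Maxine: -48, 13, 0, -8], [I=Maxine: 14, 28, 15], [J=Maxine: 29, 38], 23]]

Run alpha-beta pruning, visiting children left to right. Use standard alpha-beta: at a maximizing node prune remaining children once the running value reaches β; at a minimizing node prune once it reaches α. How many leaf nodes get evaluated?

13

C [α=-∞,β=+∞]: v=31
B [α=-∞,β=+∞]: v=30
E [α=30,β=+∞]: v=7
D [α=30,β=+∞]: v=7 after child 1 ≤ α → α-cutoff, skip 3
H [α=30,β=+∞]: v=13
G [α=30,β=+∞]: v=13 after child 1 ≤ α → α-cutoff, skip 3
Root [α=-∞,β=+∞]: v=30
Leaves evaluated: 13 of 24.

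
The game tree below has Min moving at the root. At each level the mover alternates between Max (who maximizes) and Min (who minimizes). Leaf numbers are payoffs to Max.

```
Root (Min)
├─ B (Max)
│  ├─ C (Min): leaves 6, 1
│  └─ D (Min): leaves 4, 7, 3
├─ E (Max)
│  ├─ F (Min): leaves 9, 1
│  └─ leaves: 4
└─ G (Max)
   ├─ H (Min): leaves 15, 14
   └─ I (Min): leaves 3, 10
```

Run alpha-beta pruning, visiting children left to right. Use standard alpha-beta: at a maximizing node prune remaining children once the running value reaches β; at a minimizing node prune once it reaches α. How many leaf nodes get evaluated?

10

C [α=-∞,β=+∞]: v=1
D [α=1,β=+∞]: v=3
B [α=-∞,β=+∞]: v=3
F [α=-∞,β=3]: v=1
E [α=-∞,β=3]: v=4
H [α=-∞,β=3]: v=14
G [α=-∞,β=3]: v=14 after child 1 ≥ β → β-cutoff, skip 1
Root [α=-∞,β=+∞]: v=3
Leaves evaluated: 10 of 12.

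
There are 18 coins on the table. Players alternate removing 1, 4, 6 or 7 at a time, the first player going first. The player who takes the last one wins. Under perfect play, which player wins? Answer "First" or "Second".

i:   0  1  2  3  4  5  6  7  8  9 10 11 12 13 14 15 16 17 18
     L  W  L  W  W  L  W  W  W  W  L  W  W  L  W  L  W  W  L
Position 18 is L, so the second player wins.

Second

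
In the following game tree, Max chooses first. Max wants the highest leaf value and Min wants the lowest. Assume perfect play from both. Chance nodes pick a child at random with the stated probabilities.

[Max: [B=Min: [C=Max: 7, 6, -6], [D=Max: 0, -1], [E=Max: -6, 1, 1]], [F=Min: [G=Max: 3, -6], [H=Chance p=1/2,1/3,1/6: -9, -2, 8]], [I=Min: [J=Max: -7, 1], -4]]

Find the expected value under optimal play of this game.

C (Max): max(7, 6, -6) = 7
D (Max): max(0, -1) = 0
E (Max): max(-6, 1, 1) = 1
B (Min): min(7, 0, 1) = 0
G (Max): max(3, -6) = 3
H (Chance): 1/2·-9 + 1/3·-2 + 1/6·8 = -3.83
F (Min): min(3, -3.83) = -3.83
J (Max): max(-7, 1) = 1
I (Min): min(1, -4) = -4
Root (Max): max(0, -3.83, -4) = 0

0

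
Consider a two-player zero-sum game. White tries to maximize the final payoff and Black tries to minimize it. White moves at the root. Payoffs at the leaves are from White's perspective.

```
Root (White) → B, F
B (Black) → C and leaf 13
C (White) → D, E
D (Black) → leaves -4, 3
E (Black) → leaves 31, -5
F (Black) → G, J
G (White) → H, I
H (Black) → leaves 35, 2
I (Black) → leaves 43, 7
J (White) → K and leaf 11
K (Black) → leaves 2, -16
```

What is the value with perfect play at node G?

H: min(35, 2) = 2
I: min(43, 7) = 7
G: max(2, 7) = 7

7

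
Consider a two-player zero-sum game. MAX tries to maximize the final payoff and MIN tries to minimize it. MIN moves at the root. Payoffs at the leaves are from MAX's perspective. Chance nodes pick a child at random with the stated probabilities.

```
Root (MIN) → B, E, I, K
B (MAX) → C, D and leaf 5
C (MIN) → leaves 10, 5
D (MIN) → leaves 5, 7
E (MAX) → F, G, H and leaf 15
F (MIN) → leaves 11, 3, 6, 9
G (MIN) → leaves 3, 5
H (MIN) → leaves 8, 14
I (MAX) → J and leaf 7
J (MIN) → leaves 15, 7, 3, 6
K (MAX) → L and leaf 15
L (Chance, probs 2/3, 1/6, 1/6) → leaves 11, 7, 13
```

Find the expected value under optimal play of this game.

5

C (MIN): min(10, 5) = 5
D (MIN): min(5, 7) = 5
B (MAX): max(5, 5, 5) = 5
F (MIN): min(11, 3, 6, 9) = 3
G (MIN): min(3, 5) = 3
H (MIN): min(8, 14) = 8
E (MAX): max(3, 3, 8, 15) = 15
J (MIN): min(15, 7, 3, 6) = 3
I (MAX): max(3, 7) = 7
L (Chance): 2/3·11 + 1/6·7 + 1/6·13 = 10.67
K (MAX): max(10.67, 15) = 15
Root (MIN): min(5, 15, 7, 15) = 5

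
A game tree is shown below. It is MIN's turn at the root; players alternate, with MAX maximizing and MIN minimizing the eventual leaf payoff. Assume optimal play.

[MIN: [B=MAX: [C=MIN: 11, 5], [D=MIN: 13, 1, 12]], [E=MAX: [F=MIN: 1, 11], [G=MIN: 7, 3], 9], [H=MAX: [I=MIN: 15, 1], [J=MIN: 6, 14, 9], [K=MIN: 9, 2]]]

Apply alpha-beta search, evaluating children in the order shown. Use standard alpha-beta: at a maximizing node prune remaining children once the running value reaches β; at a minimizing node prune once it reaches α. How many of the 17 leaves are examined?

C [α=-∞,β=+∞]: v=5
D [α=5,β=+∞]: v=1 after child 2 ≤ α → α-cutoff, skip 1
B [α=-∞,β=+∞]: v=5
F [α=-∞,β=5]: v=1
G [α=1,β=5]: v=3
E [α=-∞,β=5]: v=9
I [α=-∞,β=5]: v=1
J [α=1,β=5]: v=6
H [α=-∞,β=5]: v=6 after child 2 ≥ β → β-cutoff, skip 1
Root [α=-∞,β=+∞]: v=5
Leaves evaluated: 14 of 17.

14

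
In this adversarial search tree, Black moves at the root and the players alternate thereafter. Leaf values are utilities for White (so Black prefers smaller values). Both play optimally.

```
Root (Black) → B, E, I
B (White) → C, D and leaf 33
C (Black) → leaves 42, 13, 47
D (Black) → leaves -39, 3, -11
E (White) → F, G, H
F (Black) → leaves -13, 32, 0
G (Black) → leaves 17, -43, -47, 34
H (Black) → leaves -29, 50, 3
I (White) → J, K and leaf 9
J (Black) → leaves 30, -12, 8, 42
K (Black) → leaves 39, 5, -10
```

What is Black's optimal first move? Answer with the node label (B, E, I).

E

C (Black): min(42, 13, 47) = 13
D (Black): min(-39, 3, -11) = -39
B (White): max(13, -39, 33) = 33
F (Black): min(-13, 32, 0) = -13
G (Black): min(17, -43, -47, 34) = -47
H (Black): min(-29, 50, 3) = -29
E (White): max(-13, -47, -29) = -13
J (Black): min(30, -12, 8, 42) = -12
K (Black): min(39, 5, -10) = -10
I (White): max(-12, -10, 9) = 9
Root (Black): min(33, -13, 9) = -13
Black picks the child with the lowest value: E (value -13).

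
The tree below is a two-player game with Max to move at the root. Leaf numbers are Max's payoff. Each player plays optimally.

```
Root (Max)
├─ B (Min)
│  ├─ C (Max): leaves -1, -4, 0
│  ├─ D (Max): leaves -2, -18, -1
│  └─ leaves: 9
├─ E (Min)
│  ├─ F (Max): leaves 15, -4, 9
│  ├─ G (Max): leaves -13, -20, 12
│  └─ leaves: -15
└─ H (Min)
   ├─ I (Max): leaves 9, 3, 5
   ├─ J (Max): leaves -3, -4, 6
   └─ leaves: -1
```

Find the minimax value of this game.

-1

C (Max): max(-1, -4, 0) = 0
D (Max): max(-2, -18, -1) = -1
B (Min): min(0, -1, 9) = -1
F (Max): max(15, -4, 9) = 15
G (Max): max(-13, -20, 12) = 12
E (Min): min(15, 12, -15) = -15
I (Max): max(9, 3, 5) = 9
J (Max): max(-3, -4, 6) = 6
H (Min): min(9, 6, -1) = -1
Root (Max): max(-1, -15, -1) = -1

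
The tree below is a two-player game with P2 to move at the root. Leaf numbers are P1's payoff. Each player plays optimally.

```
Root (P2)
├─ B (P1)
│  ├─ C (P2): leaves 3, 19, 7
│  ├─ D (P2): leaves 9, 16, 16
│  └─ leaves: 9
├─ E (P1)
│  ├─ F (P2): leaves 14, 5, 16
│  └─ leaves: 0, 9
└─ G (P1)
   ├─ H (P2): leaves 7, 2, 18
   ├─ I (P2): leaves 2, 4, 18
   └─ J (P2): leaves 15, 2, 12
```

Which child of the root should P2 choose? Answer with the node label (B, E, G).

C (P2): min(3, 19, 7) = 3
D (P2): min(9, 16, 16) = 9
B (P1): max(3, 9, 9) = 9
F (P2): min(14, 5, 16) = 5
E (P1): max(5, 0, 9) = 9
H (P2): min(7, 2, 18) = 2
I (P2): min(2, 4, 18) = 2
J (P2): min(15, 2, 12) = 2
G (P1): max(2, 2, 2) = 2
Root (P2): min(9, 9, 2) = 2
P2 picks the child with the lowest value: G (value 2).

G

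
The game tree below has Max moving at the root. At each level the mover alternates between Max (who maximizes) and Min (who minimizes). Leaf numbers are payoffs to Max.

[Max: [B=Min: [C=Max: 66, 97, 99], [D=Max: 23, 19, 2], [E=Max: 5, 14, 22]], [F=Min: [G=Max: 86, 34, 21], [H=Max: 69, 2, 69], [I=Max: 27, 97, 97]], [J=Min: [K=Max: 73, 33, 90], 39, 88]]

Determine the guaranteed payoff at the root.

C (Max): max(66, 97, 99) = 99
D (Max): max(23, 19, 2) = 23
E (Max): max(5, 14, 22) = 22
B (Min): min(99, 23, 22) = 22
G (Max): max(86, 34, 21) = 86
H (Max): max(69, 2, 69) = 69
I (Max): max(27, 97, 97) = 97
F (Min): min(86, 69, 97) = 69
K (Max): max(73, 33, 90) = 90
J (Min): min(90, 39, 88) = 39
Root (Max): max(22, 69, 39) = 69

69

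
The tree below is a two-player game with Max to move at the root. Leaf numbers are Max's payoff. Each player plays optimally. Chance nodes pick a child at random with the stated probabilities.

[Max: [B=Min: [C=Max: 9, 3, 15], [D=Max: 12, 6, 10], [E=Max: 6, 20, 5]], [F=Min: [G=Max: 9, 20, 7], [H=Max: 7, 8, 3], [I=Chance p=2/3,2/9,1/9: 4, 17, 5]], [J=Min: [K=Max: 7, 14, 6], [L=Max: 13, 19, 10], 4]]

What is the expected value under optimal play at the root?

12

C (Max): max(9, 3, 15) = 15
D (Max): max(12, 6, 10) = 12
E (Max): max(6, 20, 5) = 20
B (Min): min(15, 12, 20) = 12
G (Max): max(9, 20, 7) = 20
H (Max): max(7, 8, 3) = 8
I (Chance): 2/3·4 + 2/9·17 + 1/9·5 = 7
F (Min): min(20, 8, 7) = 7
K (Max): max(7, 14, 6) = 14
L (Max): max(13, 19, 10) = 19
J (Min): min(14, 19, 4) = 4
Root (Max): max(12, 7, 4) = 12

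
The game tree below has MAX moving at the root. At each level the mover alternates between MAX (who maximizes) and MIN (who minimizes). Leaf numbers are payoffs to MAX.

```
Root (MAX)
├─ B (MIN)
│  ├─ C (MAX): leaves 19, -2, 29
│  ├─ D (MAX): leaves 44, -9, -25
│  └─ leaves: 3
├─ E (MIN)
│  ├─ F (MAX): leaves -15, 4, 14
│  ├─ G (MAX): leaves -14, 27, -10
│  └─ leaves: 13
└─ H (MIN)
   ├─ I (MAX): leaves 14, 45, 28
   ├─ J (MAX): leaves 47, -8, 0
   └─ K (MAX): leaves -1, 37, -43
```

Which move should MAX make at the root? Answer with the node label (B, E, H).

C (MAX): max(19, -2, 29) = 29
D (MAX): max(44, -9, -25) = 44
B (MIN): min(29, 44, 3) = 3
F (MAX): max(-15, 4, 14) = 14
G (MAX): max(-14, 27, -10) = 27
E (MIN): min(14, 27, 13) = 13
I (MAX): max(14, 45, 28) = 45
J (MAX): max(47, -8, 0) = 47
K (MAX): max(-1, 37, -43) = 37
H (MIN): min(45, 47, 37) = 37
Root (MAX): max(3, 13, 37) = 37
MAX picks the child with the highest value: H (value 37).

H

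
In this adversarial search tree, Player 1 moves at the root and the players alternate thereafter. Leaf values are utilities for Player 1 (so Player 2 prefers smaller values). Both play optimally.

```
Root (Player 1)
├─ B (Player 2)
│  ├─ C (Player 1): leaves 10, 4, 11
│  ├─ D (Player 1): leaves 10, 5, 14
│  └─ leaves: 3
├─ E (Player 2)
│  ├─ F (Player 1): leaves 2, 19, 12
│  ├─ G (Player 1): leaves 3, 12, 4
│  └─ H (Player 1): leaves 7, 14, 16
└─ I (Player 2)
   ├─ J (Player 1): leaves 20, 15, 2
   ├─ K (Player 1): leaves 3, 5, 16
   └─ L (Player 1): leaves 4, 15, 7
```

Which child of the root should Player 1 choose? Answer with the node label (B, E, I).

C (Player 1): max(10, 4, 11) = 11
D (Player 1): max(10, 5, 14) = 14
B (Player 2): min(11, 14, 3) = 3
F (Player 1): max(2, 19, 12) = 19
G (Player 1): max(3, 12, 4) = 12
H (Player 1): max(7, 14, 16) = 16
E (Player 2): min(19, 12, 16) = 12
J (Player 1): max(20, 15, 2) = 20
K (Player 1): max(3, 5, 16) = 16
L (Player 1): max(4, 15, 7) = 15
I (Player 2): min(20, 16, 15) = 15
Root (Player 1): max(3, 12, 15) = 15
Player 1 picks the child with the highest value: I (value 15).

I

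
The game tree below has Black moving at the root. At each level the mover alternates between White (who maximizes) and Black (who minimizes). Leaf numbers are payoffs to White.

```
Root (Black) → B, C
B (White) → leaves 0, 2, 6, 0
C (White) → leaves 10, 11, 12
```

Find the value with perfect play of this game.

6

B (White): max(0, 2, 6, 0) = 6
C (White): max(10, 11, 12) = 12
Root (Black): min(6, 12) = 6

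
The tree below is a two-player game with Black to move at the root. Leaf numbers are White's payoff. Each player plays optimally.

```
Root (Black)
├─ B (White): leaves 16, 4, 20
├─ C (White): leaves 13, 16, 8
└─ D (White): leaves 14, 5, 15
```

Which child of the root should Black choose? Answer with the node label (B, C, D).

D

B (White): max(16, 4, 20) = 20
C (White): max(13, 16, 8) = 16
D (White): max(14, 5, 15) = 15
Root (Black): min(20, 16, 15) = 15
Black picks the child with the lowest value: D (value 15).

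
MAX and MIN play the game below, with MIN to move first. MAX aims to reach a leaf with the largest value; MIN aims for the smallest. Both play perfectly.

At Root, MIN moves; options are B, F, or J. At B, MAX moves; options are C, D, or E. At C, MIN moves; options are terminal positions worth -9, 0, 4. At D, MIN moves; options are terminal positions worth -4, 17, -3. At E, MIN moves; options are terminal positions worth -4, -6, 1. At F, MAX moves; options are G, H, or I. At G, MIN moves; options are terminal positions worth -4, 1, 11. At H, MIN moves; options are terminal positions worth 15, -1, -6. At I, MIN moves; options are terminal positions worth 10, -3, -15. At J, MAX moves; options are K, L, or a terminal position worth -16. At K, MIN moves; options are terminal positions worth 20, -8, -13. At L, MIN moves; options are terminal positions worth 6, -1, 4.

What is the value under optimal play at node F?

-4

G: min(-4, 1, 11) = -4
H: min(15, -1, -6) = -6
I: min(10, -3, -15) = -15
F: max(-4, -6, -15) = -4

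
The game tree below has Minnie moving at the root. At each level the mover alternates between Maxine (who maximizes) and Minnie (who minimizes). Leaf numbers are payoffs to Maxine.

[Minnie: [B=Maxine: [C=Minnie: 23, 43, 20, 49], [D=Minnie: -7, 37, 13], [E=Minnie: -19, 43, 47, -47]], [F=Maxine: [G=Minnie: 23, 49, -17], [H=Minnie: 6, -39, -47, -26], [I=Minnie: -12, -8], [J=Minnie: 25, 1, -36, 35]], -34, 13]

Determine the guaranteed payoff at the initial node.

C (Minnie): min(23, 43, 20, 49) = 20
D (Minnie): min(-7, 37, 13) = -7
E (Minnie): min(-19, 43, 47, -47) = -47
B (Maxine): max(20, -7, -47) = 20
G (Minnie): min(23, 49, -17) = -17
H (Minnie): min(6, -39, -47, -26) = -47
I (Minnie): min(-12, -8) = -12
J (Minnie): min(25, 1, -36, 35) = -36
F (Maxine): max(-17, -47, -12, -36) = -12
Root (Minnie): min(20, -12, -34, 13) = -34

-34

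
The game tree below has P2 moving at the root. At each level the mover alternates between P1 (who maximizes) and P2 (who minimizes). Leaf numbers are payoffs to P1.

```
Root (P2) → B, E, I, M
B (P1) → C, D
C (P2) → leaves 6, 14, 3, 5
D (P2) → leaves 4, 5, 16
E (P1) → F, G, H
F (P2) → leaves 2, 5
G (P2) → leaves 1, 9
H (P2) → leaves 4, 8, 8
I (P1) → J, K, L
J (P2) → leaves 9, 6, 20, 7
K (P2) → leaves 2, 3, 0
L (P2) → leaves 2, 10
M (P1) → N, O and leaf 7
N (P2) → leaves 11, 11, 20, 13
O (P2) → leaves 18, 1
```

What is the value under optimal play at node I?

J: min(9, 6, 20, 7) = 6
K: min(2, 3, 0) = 0
L: min(2, 10) = 2
I: max(6, 0, 2) = 6

6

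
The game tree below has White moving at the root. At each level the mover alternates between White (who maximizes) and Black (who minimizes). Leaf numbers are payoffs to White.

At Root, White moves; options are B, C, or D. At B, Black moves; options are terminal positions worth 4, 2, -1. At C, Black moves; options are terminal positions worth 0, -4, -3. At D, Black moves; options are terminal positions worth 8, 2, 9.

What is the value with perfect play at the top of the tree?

B (Black): min(4, 2, -1) = -1
C (Black): min(0, -4, -3) = -4
D (Black): min(8, 2, 9) = 2
Root (White): max(-1, -4, 2) = 2

2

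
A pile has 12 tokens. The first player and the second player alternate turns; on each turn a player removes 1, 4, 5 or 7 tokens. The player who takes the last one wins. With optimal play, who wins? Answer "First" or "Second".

First

W/L table (W = player to move can force a win):
i:   0  1  2  3  4  5  6  7  8  9 10 11 12
     L  W  L  W  W  W  W  W  L  W  L  W  W
Position 12 is W, so the first player wins.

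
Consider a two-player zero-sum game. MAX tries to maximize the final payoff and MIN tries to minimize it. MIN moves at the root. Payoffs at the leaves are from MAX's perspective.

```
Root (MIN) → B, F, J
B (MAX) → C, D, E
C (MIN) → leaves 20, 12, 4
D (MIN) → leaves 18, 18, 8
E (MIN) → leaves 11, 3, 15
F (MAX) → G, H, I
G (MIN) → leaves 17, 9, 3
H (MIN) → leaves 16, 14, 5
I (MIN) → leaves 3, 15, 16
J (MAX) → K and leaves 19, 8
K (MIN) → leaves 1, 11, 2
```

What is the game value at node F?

5

G: min(17, 9, 3) = 3
H: min(16, 14, 5) = 5
I: min(3, 15, 16) = 3
F: max(3, 5, 3) = 5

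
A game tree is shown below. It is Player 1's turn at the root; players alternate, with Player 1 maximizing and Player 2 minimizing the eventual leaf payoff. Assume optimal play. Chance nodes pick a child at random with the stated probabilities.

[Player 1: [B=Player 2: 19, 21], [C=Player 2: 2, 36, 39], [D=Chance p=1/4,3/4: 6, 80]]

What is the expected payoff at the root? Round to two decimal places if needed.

61.5

B (Player 2): min(19, 21) = 19
C (Player 2): min(2, 36, 39) = 2
D (Chance): 1/4·6 + 3/4·80 = 61.5
Root (Player 1): max(19, 2, 61.5) = 61.5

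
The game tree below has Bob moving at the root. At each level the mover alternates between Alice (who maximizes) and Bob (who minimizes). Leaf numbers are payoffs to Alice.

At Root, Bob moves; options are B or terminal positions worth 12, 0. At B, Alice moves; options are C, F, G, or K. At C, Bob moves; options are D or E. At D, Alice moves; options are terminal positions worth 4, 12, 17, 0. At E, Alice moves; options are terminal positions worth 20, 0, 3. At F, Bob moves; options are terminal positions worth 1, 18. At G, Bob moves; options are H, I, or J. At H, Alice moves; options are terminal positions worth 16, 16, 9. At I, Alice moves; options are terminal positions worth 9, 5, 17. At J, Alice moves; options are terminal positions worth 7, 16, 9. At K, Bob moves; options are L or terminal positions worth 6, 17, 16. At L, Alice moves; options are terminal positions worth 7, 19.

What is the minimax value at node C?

17

D: max(4, 12, 17, 0) = 17
E: max(20, 0, 3) = 20
C: min(17, 20) = 17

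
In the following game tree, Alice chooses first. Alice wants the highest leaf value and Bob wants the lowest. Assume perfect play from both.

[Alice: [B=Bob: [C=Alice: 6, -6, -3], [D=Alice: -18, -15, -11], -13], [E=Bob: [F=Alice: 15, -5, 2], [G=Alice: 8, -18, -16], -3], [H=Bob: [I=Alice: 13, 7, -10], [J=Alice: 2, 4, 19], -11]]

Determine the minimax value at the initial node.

-3

C (Alice): max(6, -6, -3) = 6
D (Alice): max(-18, -15, -11) = -11
B (Bob): min(6, -11, -13) = -13
F (Alice): max(15, -5, 2) = 15
G (Alice): max(8, -18, -16) = 8
E (Bob): min(15, 8, -3) = -3
I (Alice): max(13, 7, -10) = 13
J (Alice): max(2, 4, 19) = 19
H (Bob): min(13, 19, -11) = -11
Root (Alice): max(-13, -3, -11) = -3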